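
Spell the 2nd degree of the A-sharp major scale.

Degree 2 takes the letter 1 step above A, which is B.
In major, degree 2 sits 2 semitones above the tonic. A# + 2 semitones is pitch class 0, spelled on B as B#.

B#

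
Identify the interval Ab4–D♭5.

The letter names run A→D, a span of 3 letter steps, so the interval is some kind of fourth.
Ab to Db is 5 semitones. A perfect fourth is 5, so 5 makes it perfect.

perfect fourth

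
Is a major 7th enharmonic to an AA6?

Yes

A major seventh spans 11 semitones; a doubly augmented sixth spans 11.
They are enharmonically equivalent.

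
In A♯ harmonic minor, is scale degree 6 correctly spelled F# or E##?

F#

Each scale degree takes a distinct letter name. Degree 6 of a scale on A must use the letter F.
F# and E## are enharmonically the same pitch, but only F# uses the letter F, so it is the correct spelling here.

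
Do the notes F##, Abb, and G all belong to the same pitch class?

Yes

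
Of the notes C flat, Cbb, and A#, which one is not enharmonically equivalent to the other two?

In 12-tone equal temperament, enharmonic equivalents share a pitch class. Cb is pitch class 11; Cbb is pitch class 10; A# is pitch class 10.
Cbb and A# share pitch class 10, while Cb is pitch class 11.

Cb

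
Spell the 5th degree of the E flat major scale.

Degree 5 takes the letter 4 steps above E, which is B.
In major, degree 5 sits 7 semitones above the tonic. Eb + 7 semitones is pitch class 10, spelled on B as Bb.

Bb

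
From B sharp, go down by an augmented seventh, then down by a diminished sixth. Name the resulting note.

E#

An augmented seventh down from B# is C (letter C, 12 semitones down).
A diminished sixth down from C is E# (letter E, 7 semitones down).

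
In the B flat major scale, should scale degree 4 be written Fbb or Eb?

Eb

Each scale degree takes a distinct letter name. Degree 4 of a scale on B must use the letter E.
Eb and Fbb are enharmonically the same pitch, but only Eb uses the letter E, so it is the correct spelling here.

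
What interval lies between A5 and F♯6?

Counting letters A–B–C–D–E–F gives a sixth.
A→F# = 9 semitones, exactly the major sixth.

major sixth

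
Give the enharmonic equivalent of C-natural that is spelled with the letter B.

B#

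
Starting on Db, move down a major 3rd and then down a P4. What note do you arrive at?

Fb

A major third down from Db is Bbb (letter B, 4 semitones down).
A perfect fourth down from Bbb is Fb (letter F, 5 semitones down).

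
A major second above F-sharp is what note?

G#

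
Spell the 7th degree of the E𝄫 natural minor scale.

Dbb

Degree 7 takes the letter 6 steps above E, which is D.
In natural minor, degree 7 sits 10 semitones above the tonic. Ebb + 10 semitones is pitch class 0, spelled on D as Dbb.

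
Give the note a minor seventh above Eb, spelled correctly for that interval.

A seventh above E lands on the letter D.
A minor seventh spans 10 semitones, so Eb moves to pitch class 1. On the letter D that is Db.

Db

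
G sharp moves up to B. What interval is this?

minor third

Counting letters G–A–B gives a third.
G#→B = 3 semitones, 1 narrower than the major third (4), so minor.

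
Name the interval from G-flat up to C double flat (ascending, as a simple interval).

Counting letters G–A–B–C gives a fourth.
Gb→Cbb = 4 semitones, 1 narrower than the perfect fourth (5), so diminished.

diminished fourth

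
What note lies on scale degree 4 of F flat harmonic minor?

Degree 4 takes the letter 3 steps above F, which is B.
In harmonic minor, degree 4 sits 5 semitones above the tonic. Fb + 5 semitones is pitch class 9, spelled on B as Bbb.

Bbb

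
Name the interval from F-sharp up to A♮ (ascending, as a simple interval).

Counting letters F–G–A gives a third.
F#→A = 3 semitones, 1 narrower than the major third (4), so minor.

minor third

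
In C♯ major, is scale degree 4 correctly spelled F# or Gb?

Each scale degree takes a distinct letter name. Degree 4 of a scale on C must use the letter F.
F# and Gb are enharmonically the same pitch, but only F# uses the letter F, so it is the correct spelling here.

F#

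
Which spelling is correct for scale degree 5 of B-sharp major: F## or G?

F##

Each scale degree takes a distinct letter name. Degree 5 of a scale on B must use the letter F.
F## and G are enharmonically the same pitch, but only F## uses the letter F, so it is the correct spelling here.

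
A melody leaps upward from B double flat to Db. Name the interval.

The letter names run B→D, a span of 2 letter steps, so the interval is some kind of third.
Bbb to Db is 4 semitones. A major third is 4, so 4 makes it major.

major third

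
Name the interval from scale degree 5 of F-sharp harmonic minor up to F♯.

perfect fourth

Scale degree 5 of F# harmonic minor is C#.
C# up to F#: letters C→F make it a fourth; 5 semitones makes it perfect.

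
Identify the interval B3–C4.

Counting letters B–C gives a second.
B→C = 1 semitone, 1 narrower than the major second (2), so minor.

minor second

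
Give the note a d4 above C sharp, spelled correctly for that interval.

F

A fourth above C lands on the letter F.
A diminished fourth spans 4 semitones, so C# moves to pitch class 5. On the letter F that is F.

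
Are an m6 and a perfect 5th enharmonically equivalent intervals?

No

A minor sixth spans 8 semitones; a perfect fifth spans 7.
The spans differ, so they are not enharmonic equivalents.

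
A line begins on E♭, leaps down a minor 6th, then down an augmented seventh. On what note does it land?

A minor sixth down from Eb is G (letter G, 8 semitones down).
An augmented seventh down from G is Abb (letter A, 12 semitones down).

Abb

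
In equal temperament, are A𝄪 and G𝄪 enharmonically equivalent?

No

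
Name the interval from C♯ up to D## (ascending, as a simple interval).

augmented second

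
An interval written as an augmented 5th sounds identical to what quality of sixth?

An augmented fifth spans 8 semitones.
A sixth spanning 8 semitones is minor (the major sixth is 9).

minor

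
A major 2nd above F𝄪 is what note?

A second above F lands on the letter G.
A major second spans 2 semitones, so F## moves to pitch class 9. On the letter G that is G##.

G##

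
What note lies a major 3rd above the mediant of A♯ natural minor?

The mediant of A# natural minor is C#.
A major third (4 semitones) above C# lands on the letter E, giving E#.

E#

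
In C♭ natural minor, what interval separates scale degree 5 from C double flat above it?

Scale degree 5 of Cb natural minor is Gb.
Gb up to Cbb: letters G→C make it a fourth; 4 semitones makes it diminished.

diminished fourth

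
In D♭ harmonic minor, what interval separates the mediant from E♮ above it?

augmented seventh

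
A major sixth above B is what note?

G#

A sixth above B lands on the letter G.
A major sixth spans 9 semitones, so B moves to pitch class 8. On the letter G that is G#.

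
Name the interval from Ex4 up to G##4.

The letter names run E→G, a span of 2 letter steps, so the interval is some kind of third.
E## to G## is 3 semitones. A major third is 4, so 3 makes it minor.

minor third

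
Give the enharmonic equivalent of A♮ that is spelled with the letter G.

A is pitch class 9. The letter G alone is pitch class 7.
To reach pitch class 9 from G requires an offset of +2 semitones, i.e. double sharp: G##.

G##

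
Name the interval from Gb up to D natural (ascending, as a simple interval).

augmented fifth

The letter names run G→D, a span of 4 letter steps, so the interval is some kind of fifth.
Gb to D is 8 semitones. A perfect fifth is 7, so 8 makes it augmented.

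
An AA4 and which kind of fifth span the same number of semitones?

perfect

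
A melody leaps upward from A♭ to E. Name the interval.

The letter names run A→E, a span of 4 letter steps, so the interval is some kind of fifth.
Ab to E is 8 semitones. A perfect fifth is 7, so 8 makes it augmented.

augmented fifth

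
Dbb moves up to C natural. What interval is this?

augmented seventh

The letter names run D→C, a span of 6 letter steps, so the interval is some kind of seventh.
Dbb to C is 12 semitones. A major seventh is 11, so 12 makes it augmented.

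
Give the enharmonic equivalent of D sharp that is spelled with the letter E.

D# is pitch class 3. The letter E alone is pitch class 4.
To reach pitch class 3 from E requires an offset of -1 semitone, i.e. flat: Eb.

Eb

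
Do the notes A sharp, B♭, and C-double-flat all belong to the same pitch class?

A# is pitch class 10; Bb is pitch class 10; Cbb is pitch class 10.
All spellings map to pitch class 10, so they are enharmonically equivalent.

Yes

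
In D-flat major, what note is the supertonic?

Eb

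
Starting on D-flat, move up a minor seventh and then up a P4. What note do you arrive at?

Fb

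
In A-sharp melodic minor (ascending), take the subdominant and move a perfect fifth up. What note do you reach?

A#

The subdominant of A# melodic minor (ascending) is D#.
A perfect fifth (7 semitones) above D# lands on the letter A, giving A#.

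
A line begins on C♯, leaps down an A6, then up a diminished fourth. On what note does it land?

An augmented sixth down from C# is Eb (letter E, 10 semitones down).
A diminished fourth up from Eb is Abb (letter A, 4 semitones up).

Abb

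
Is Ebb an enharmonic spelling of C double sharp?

Ebb is pitch class 2; C## is pitch class 2.
All spellings map to pitch class 2, so they are enharmonically equivalent.

Yes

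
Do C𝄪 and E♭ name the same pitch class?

Two spellings are enharmonically equivalent only if they share a pitch class.
Here C## → 2, Eb → 3; 2 ≠ 3, so they are not.

No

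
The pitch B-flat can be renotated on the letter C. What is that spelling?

Bb is pitch class 10. The letter C alone is pitch class 0.
To reach pitch class 10 from C requires an offset of -2 semitones, i.e. double flat: Cbb.

Cbb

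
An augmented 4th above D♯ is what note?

G##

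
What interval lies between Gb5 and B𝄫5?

minor third

The letter names run G→B, a span of 2 letter steps, so the interval is some kind of third.
Gb to Bbb is 3 semitones. A major third is 4, so 3 makes it minor.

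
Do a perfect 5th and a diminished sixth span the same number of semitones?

A perfect fifth spans 7 semitones; a diminished sixth spans 7.
They are enharmonically equivalent.

Yes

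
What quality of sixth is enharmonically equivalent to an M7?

doubly augmented

A major seventh spans 11 semitones.
A sixth spanning 11 semitones is doubly augmented (the major sixth is 9).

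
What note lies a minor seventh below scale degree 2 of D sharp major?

Scale degree 2 of D# major is E#.
A minor seventh (10 semitones) below E# lands on the letter F, giving F##.

F##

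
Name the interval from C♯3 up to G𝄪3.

The letter names run C→G, a span of 4 letter steps, so the interval is some kind of fifth.
C# to G## is 8 semitones. A perfect fifth is 7, so 8 makes it augmented.

augmented fifth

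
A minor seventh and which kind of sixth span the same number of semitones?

augmented

A minor seventh spans 10 semitones.
A sixth spanning 10 semitones is augmented (the major sixth is 9).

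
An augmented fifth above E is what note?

E up a perfect fifth is B, so the target letter is B.
From E, an augmented fifth is 8 semitones up: B#.

B#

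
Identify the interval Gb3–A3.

augmented second

Counting letters G–A gives a second.
Gb→A = 3 semitones, 1 wider than the major second (2), so augmented.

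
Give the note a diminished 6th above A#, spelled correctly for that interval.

F

A up a major sixth is F#, so the target letter is F.
From A#, a diminished sixth is 7 semitones up: F.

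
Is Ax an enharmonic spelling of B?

A## = pitch class 11 and B = pitch class 11 — the same pitch class, so they are enharmonic equivalents.

Yes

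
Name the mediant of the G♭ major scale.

The Gb major scale runs Gb Ab Bb Cb Db Eb F.
Degree 3 is Bb.

Bb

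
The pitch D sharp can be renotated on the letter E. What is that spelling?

D# is pitch class 3. The letter E alone is pitch class 4.
To reach pitch class 3 from E requires an offset of -1 semitone, i.e. flat: Eb.

Eb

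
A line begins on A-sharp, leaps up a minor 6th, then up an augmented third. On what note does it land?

A minor sixth up from A# is F# (letter F, 8 semitones up).
An augmented third up from F# is A## (letter A, 5 semitones up).

A##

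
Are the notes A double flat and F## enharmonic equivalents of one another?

Abb is pitch class 7; F## is pitch class 7.
All spellings map to pitch class 7, so they are enharmonically equivalent.

Yes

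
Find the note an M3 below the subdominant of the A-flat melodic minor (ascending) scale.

Bbb

The subdominant of Ab melodic minor (ascending) is Db.
A major third (4 semitones) below Db lands on the letter B, giving Bbb.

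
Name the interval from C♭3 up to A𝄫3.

The letter names run C→A, a span of 5 letter steps, so the interval is some kind of sixth.
Cb to Abb is 8 semitones. A major sixth is 9, so 8 makes it minor.

minor sixth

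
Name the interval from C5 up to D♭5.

The letter names run C→D, a span of 1 letter step, so the interval is some kind of second.
C to Db is 1 semitone. A major second is 2, so 1 makes it minor.

minor second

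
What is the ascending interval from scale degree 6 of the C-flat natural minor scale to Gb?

Scale degree 6 of Cb natural minor is Abb.
Abb up to Gb: letters A→G make it a seventh; 11 semitones makes it major.

major seventh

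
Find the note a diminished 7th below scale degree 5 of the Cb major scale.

A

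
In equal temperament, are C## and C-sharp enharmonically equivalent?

C## is pitch class 2; C# is pitch class 1.
The pitch classes differ (2 vs. 1), so they are not enharmonic equivalents.

No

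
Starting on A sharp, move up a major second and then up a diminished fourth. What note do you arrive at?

E

A major second up from A# is B# (letter B, 2 semitones up).
A diminished fourth up from B# is E (letter E, 4 semitones up).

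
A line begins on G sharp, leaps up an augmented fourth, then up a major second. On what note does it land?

D##

An augmented fourth up from G# is C## (letter C, 6 semitones up).
A major second up from C## is D## (letter D, 2 semitones up).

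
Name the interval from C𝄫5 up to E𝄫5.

major third

Counting letters C–D–E gives a third.
Cbb→Ebb = 4 semitones, exactly the major third.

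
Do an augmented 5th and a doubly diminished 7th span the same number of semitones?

Yes

An augmented fifth spans 8 semitones; a doubly diminished seventh spans 8.
They are enharmonically equivalent.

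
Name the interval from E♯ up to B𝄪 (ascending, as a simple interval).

augmented fifth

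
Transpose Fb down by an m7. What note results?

Gb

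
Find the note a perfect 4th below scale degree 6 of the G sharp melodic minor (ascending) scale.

Scale degree 6 of G# melodic minor (ascending) is E#.
A perfect fourth (5 semitones) below E# lands on the letter B, giving B#.

B#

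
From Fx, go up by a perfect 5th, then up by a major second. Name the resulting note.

A perfect fifth up from F## is C## (letter C, 7 semitones up).
A major second up from C## is D## (letter D, 2 semitones up).

D##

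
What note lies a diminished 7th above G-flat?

G up a major seventh is F#, so the target letter is F.
From Gb, a diminished seventh is 9 semitones up: Fbb.

Fbb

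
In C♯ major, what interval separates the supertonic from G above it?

The supertonic of C# major is D#.
D# up to G: letters D→G make it a fourth; 4 semitones makes it diminished.

diminished fourth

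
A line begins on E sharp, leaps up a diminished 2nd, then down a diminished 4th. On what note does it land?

A diminished second up from E# is F (letter F, 0 semitones up).
A diminished fourth down from F is C# (letter C, 4 semitones down).

C#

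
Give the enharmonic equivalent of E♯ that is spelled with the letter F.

E# is pitch class 5. The letter F alone is pitch class 5.
Pitch class 5 on F needs no accidental: F.

F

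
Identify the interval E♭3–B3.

The letter names run E→B, a span of 4 letter steps, so the interval is some kind of fifth.
Eb to B is 8 semitones. A perfect fifth is 7, so 8 makes it augmented.

augmented fifth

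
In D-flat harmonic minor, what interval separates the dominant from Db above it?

The dominant of Db harmonic minor is Ab.
Ab up to Db: letters A→D make it a fourth; 5 semitones makes it perfect.

perfect fourth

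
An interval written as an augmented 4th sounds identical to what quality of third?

An augmented fourth spans 6 semitones.
A third spanning 6 semitones is doubly augmented (the major third is 4).

doubly augmented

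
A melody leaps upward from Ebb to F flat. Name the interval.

major second

The letter names run E→F, a span of 1 letter step, so the interval is some kind of second.
Ebb to Fb is 2 semitones. A major second is 2, so 2 makes it major.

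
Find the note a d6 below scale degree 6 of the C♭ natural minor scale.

C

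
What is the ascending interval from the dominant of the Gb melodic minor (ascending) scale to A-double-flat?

The dominant of Gb melodic minor (ascending) is Db.
Db up to Abb: letters D→A make it a fifth; 6 semitones makes it diminished.

diminished fifth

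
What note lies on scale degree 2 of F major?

G

Degree 2 takes the letter 1 step above F, which is G.
In major, degree 2 sits 2 semitones above the tonic. F + 2 semitones is pitch class 7, spelled on G as G.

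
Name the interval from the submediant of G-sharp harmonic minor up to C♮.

minor sixth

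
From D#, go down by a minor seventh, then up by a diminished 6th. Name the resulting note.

A minor seventh down from D# is E# (letter E, 10 semitones down).
A diminished sixth up from E# is C (letter C, 7 semitones up).

C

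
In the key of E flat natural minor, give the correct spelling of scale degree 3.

Degree 3 takes the letter 2 steps above E, which is G.
In natural minor, degree 3 sits 3 semitones above the tonic. Eb + 3 semitones is pitch class 6, spelled on G as Gb.

Gb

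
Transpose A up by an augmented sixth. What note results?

A up a major sixth is F#, so the target letter is F.
From A, an augmented sixth is 10 semitones up: F##.

F##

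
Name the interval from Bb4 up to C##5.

The letter names run B→C, a span of 1 letter step, so the interval is some kind of second.
Bb to C## is 4 semitones. A major second is 2, so 4 makes it doubly augmented.

doubly augmented second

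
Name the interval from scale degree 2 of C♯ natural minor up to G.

diminished fourth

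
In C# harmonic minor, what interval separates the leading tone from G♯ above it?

The leading tone of C# harmonic minor is B#.
B# up to G#: letters B→G make it a sixth; 8 semitones makes it minor.

minor sixth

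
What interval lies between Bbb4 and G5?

The letter names run B→G, a span of 5 letter steps, so the interval is some kind of sixth.
Bbb to G is 10 semitones. A major sixth is 9, so 10 makes it augmented.

augmented sixth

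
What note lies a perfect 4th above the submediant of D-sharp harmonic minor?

E

The submediant of D# harmonic minor is B.
A perfect fourth (5 semitones) above B lands on the letter E, giving E.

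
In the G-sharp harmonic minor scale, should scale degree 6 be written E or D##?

E

Each scale degree takes a distinct letter name. Degree 6 of a scale on G must use the letter E.
E and D## are enharmonically the same pitch, but only E uses the letter E, so it is the correct spelling here.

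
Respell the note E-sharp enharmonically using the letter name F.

E# is pitch class 5. The letter F alone is pitch class 5.
Pitch class 5 on F needs no accidental: F.

F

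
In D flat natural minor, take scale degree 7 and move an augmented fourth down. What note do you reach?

Scale degree 7 of Db natural minor is Cb.
An augmented fourth (6 semitones) below Cb lands on the letter G, giving Gbb.

Gbb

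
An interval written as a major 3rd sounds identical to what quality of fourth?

diminished

A major third spans 4 semitones.
A fourth spanning 4 semitones is diminished (the perfect fourth is 5).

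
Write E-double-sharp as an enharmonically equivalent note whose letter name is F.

Plain F sits 1 semitone below E##, so on the letter F the same pitch needs a sharp: F#.

F#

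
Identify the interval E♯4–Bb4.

The letter names run E→B, a span of 4 letter steps, so the interval is some kind of fifth.
E# to Bb is 5 semitones. A perfect fifth is 7, so 5 makes it doubly diminished.

doubly diminished fifth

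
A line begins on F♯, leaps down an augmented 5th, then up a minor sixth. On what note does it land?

Gb

An augmented fifth down from F# is Bb (letter B, 8 semitones down).
A minor sixth up from Bb is Gb (letter G, 8 semitones up).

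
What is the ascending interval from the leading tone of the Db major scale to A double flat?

diminished sixth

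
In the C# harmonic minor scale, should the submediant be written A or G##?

A

Each scale degree takes a distinct letter name. Degree 6 of a scale on C must use the letter A.
A and G## are enharmonically the same pitch, but only A uses the letter A, so it is the correct spelling here.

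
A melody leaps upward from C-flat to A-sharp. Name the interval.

Counting letters C–D–E–F–G–A gives a sixth.
Cb→A# = 11 semitones, 2 wider than the major sixth (9), so doubly augmented.

doubly augmented sixth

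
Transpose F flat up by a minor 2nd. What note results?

Gbb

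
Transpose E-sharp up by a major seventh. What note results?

A seventh above E lands on the letter D.
A major seventh spans 11 semitones, so E# moves to pitch class 4. On the letter D that is D##.

D##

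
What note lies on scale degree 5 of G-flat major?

Db

The Gb major scale runs Gb Ab Bb Cb Db Eb F.
Degree 5 is Db.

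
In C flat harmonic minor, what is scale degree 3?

Degree 3 takes the letter 2 steps above C, which is E.
In harmonic minor, degree 3 sits 3 semitones above the tonic. Cb + 3 semitones is pitch class 2, spelled on E as Ebb.

Ebb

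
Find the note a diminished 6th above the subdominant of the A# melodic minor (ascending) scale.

Bb

The subdominant of A# melodic minor (ascending) is D#.
A diminished sixth (7 semitones) above D# lands on the letter B, giving Bb.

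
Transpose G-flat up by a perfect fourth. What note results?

Cb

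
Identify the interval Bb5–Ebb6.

diminished fourth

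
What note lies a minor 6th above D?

Bb

A sixth above D lands on the letter B.
A minor sixth spans 8 semitones, so D moves to pitch class 10. On the letter B that is Bb.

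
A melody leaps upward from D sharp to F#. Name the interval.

Counting letters D–E–F gives a third.
D#→F# = 3 semitones, 1 narrower than the major third (4), so minor.

minor third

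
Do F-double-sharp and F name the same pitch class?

No

Two spellings are enharmonically equivalent only if they share a pitch class.
Here F## → 7, F → 5; 5 ≠ 7, so they are not.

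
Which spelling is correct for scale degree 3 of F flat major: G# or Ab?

Ab

Each scale degree takes a distinct letter name. Degree 3 of a scale on F must use the letter A.
Ab and G# are enharmonically the same pitch, but only Ab uses the letter A, so it is the correct spelling here.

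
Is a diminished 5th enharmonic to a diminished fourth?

No

A diminished fifth spans 6 semitones; a diminished fourth spans 4.
The spans differ, so they are not enharmonic equivalents.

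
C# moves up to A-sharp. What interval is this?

major sixth

The letter names run C→A, a span of 5 letter steps, so the interval is some kind of sixth.
C# to A# is 9 semitones. A major sixth is 9, so 9 makes it major.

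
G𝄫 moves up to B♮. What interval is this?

doubly augmented third

The letter names run G→B, a span of 2 letter steps, so the interval is some kind of third.
Gbb to B is 6 semitones. A major third is 4, so 6 makes it doubly augmented.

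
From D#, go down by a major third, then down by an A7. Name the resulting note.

Cb

A major third down from D# is B (letter B, 4 semitones down).
An augmented seventh down from B is Cb (letter C, 12 semitones down).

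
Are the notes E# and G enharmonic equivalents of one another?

No

E# is pitch class 5; G is pitch class 7.
The pitch classes differ (5 vs. 7), so they are not enharmonic equivalents.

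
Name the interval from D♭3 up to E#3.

doubly augmented second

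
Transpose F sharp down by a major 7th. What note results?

G

A seventh below F lands on the letter G.
A major seventh spans 11 semitones, so F# moves to pitch class 7. On the letter G that is G.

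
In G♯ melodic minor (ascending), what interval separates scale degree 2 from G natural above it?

Scale degree 2 of G# melodic minor (ascending) is A#.
A# up to G: letters A→G make it a seventh; 9 semitones makes it diminished.

diminished seventh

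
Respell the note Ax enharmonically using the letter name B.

B

Plain B sits at the same pitch as A##, so on the letter B the same pitch needs a natural: B.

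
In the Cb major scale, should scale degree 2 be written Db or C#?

Each scale degree takes a distinct letter name. Degree 2 of a scale on C must use the letter D.
Db and C# are enharmonically the same pitch, but only Db uses the letter D, so it is the correct spelling here.

Db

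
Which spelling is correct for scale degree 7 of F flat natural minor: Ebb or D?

Each scale degree takes a distinct letter name. Degree 7 of a scale on F must use the letter E.
Ebb and D are enharmonically the same pitch, but only Ebb uses the letter E, so it is the correct spelling here.

Ebb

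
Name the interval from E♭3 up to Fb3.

The letter names run E→F, a span of 1 letter step, so the interval is some kind of second.
Eb to Fb is 1 semitone. A major second is 2, so 1 makes it minor.

minor second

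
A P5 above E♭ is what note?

E up a perfect fifth is B, so the target letter is B.
From Eb, a perfect fifth is 7 semitones up: Bb.

Bb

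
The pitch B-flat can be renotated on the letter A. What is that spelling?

Plain A sits 1 semitone below Bb, so on the letter A the same pitch needs a sharp: A#.

A#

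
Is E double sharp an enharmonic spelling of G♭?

Yes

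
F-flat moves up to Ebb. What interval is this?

minor seventh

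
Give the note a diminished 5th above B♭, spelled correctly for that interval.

Fb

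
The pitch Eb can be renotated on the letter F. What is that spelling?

Eb is pitch class 3. The letter F alone is pitch class 5.
To reach pitch class 3 from F requires an offset of -2 semitones, i.e. double flat: Fbb.

Fbb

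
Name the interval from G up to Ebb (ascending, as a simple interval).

diminished sixth

The letter names run G→E, a span of 5 letter steps, so the interval is some kind of sixth.
G to Ebb is 7 semitones. A major sixth is 9, so 7 makes it diminished.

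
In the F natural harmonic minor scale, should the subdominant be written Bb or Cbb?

Each scale degree takes a distinct letter name. Degree 4 of a scale on F must use the letter B.
Bb and Cbb are enharmonically the same pitch, but only Bb uses the letter B, so it is the correct spelling here.

Bb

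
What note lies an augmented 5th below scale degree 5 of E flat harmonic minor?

Scale degree 5 of Eb harmonic minor is Bb.
An augmented fifth (8 semitones) below Bb lands on the letter E, giving Ebb.

Ebb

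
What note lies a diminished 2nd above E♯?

A second above E lands on the letter F.
A diminished second spans 0 semitones, so E# moves to pitch class 5. On the letter F that is F.

F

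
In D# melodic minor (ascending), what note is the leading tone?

Degree 7 takes the letter 6 steps above D, which is C.
In melodic minor (ascending), degree 7 sits 11 semitones above the tonic. D# + 11 semitones is pitch class 2, spelled on C as C##.

C##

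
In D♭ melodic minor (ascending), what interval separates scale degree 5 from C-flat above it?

minor third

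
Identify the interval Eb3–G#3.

The letter names run E→G, a span of 2 letter steps, so the interval is some kind of third.
Eb to G# is 5 semitones. A major third is 4, so 5 makes it augmented.

augmented third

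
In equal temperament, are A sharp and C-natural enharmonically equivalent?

No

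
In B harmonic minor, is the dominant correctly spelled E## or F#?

F#

Each scale degree takes a distinct letter name. Degree 5 of a scale on B must use the letter F.
F# and E## are enharmonically the same pitch, but only F# uses the letter F, so it is the correct spelling here.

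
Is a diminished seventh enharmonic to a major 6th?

Yes

A diminished seventh spans 9 semitones; a major sixth spans 9.
They are enharmonically equivalent.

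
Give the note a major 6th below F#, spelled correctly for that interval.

A

F down a major sixth is Ab, so the target letter is A.
From F#, a major sixth is 9 semitones down: A.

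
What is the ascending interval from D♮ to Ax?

doubly augmented fifth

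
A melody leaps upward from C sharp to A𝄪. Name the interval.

Counting letters C–D–E–F–G–A gives a sixth.
C#→A## = 10 semitones, 1 wider than the major sixth (9), so augmented.

augmented sixth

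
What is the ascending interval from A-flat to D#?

doubly augmented fourth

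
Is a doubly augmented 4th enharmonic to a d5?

A doubly augmented fourth spans 7 semitones; a diminished fifth spans 6.
The spans differ, so they are not enharmonic equivalents.

No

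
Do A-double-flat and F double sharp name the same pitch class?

Yes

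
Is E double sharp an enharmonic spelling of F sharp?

Yes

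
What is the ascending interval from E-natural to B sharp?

augmented fifth

The letter names run E→B, a span of 4 letter steps, so the interval is some kind of fifth.
E to B# is 8 semitones. A perfect fifth is 7, so 8 makes it augmented.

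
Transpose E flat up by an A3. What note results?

A third above E lands on the letter G.
An augmented third spans 5 semitones, so Eb moves to pitch class 8. On the letter G that is G#.

G#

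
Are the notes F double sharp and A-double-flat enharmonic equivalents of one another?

Yes

F## = pitch class 7 and Abb = pitch class 7 — the same pitch class, so they are enharmonic equivalents.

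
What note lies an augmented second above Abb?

Bb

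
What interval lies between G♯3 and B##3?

augmented third

The letter names run G→B, a span of 2 letter steps, so the interval is some kind of third.
G# to B## is 5 semitones. A major third is 4, so 5 makes it augmented.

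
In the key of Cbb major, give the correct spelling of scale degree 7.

Degree 7 takes the letter 6 steps above C, which is B.
In major, degree 7 sits 11 semitones above the tonic. Cbb + 11 semitones is pitch class 9, spelled on B as Bbb.

Bbb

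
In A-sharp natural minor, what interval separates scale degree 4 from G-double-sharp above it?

augmented fourth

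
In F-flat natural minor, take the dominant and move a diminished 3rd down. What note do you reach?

A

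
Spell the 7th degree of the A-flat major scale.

The Ab major scale runs Ab Bb C Db Eb F G.
Degree 7 is G.

G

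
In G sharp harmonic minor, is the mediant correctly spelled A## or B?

B

Each scale degree takes a distinct letter name. Degree 3 of a scale on G must use the letter B.
B and A## are enharmonically the same pitch, but only B uses the letter B, so it is the correct spelling here.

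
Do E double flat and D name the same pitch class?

Ebb = pitch class 2 and D = pitch class 2 — the same pitch class, so they are enharmonic equivalents.

Yes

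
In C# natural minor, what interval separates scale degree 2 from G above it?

Scale degree 2 of C# natural minor is D#.
D# up to G: letters D→G make it a fourth; 4 semitones makes it diminished.

diminished fourth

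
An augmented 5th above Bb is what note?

B up a perfect fifth is F#, so the target letter is F.
From Bb, an augmented fifth is 8 semitones up: F#.

F#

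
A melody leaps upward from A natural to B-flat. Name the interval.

The letter names run A→B, a span of 1 letter step, so the interval is some kind of second.
A to Bb is 1 semitone. A major second is 2, so 1 makes it minor.

minor second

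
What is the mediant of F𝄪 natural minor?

A#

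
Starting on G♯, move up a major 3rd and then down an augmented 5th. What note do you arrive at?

A major third up from G# is B# (letter B, 4 semitones up).
An augmented fifth down from B# is E (letter E, 8 semitones down).

E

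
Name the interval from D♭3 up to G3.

The letter names run D→G, a span of 3 letter steps, so the interval is some kind of fourth.
Db to G is 6 semitones. A perfect fourth is 5, so 6 makes it augmented.

augmented fourth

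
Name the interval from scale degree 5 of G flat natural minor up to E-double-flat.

Scale degree 5 of Gb natural minor is Db.
Db up to Ebb: letters D→E make it a second; 1 semitone makes it minor.

minor second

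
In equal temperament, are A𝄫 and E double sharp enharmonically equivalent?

No

Abb is pitch class 7; E## is pitch class 6.
The pitch classes differ (7 vs. 6), so they are not enharmonic equivalents.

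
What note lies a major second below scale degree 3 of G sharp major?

A#

Scale degree 3 of G# major is B#.
A major second (2 semitones) below B# lands on the letter A, giving A#.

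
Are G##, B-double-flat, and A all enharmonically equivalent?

Yes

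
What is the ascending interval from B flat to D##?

doubly augmented third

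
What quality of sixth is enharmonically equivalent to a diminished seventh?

major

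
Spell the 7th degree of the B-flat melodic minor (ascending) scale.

A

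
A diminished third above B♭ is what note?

Dbb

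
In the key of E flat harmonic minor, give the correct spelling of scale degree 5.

Bb

Degree 5 takes the letter 4 steps above E, which is B.
In harmonic minor, degree 5 sits 7 semitones above the tonic. Eb + 7 semitones is pitch class 10, spelled on B as Bb.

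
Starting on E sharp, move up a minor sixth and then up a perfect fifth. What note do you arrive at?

G#

A minor sixth up from E# is C# (letter C, 8 semitones up).
A perfect fifth up from C# is G# (letter G, 7 semitones up).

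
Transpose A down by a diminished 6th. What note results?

C##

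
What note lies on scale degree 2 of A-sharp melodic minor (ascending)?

B#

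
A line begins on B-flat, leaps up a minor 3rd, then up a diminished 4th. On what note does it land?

Gbb

A minor third up from Bb is Db (letter D, 3 semitones up).
A diminished fourth up from Db is Gbb (letter G, 4 semitones up).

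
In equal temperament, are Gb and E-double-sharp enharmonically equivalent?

Gb is pitch class 6; E## is pitch class 6.
All spellings map to pitch class 6, so they are enharmonically equivalent.

Yes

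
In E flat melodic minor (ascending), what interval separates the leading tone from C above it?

The leading tone of Eb melodic minor (ascending) is D.
D up to C: letters D→C make it a seventh; 10 semitones makes it minor.

minor seventh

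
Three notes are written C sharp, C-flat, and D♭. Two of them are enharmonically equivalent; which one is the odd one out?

Cb

In 12-tone equal temperament, enharmonic equivalents share a pitch class. C# is pitch class 1; Cb is pitch class 11; Db is pitch class 1.
C# and Db share pitch class 1, while Cb is pitch class 11.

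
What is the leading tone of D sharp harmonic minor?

C##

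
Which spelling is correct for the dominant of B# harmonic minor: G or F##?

Each scale degree takes a distinct letter name. Degree 5 of a scale on B must use the letter F.
F## and G are enharmonically the same pitch, but only F## uses the letter F, so it is the correct spelling here.

F##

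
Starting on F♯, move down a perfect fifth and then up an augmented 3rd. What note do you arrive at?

D##

A perfect fifth down from F# is B (letter B, 7 semitones down).
An augmented third up from B is D## (letter D, 5 semitones up).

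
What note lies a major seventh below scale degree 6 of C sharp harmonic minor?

Bb

Scale degree 6 of C# harmonic minor is A.
A major seventh (11 semitones) below A lands on the letter B, giving Bb.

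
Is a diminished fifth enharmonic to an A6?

A diminished fifth spans 6 semitones; an augmented sixth spans 10.
The spans differ, so they are not enharmonic equivalents.

No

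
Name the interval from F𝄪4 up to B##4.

The letter names run F→B, a span of 3 letter steps, so the interval is some kind of fourth.
F## to B## is 6 semitones. A perfect fourth is 5, so 6 makes it augmented.

augmented fourth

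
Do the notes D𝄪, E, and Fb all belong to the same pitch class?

D## = pitch class 4 and E = pitch class 4 and Fb = pitch class 4 — the same pitch class, so they are enharmonic equivalents.

Yes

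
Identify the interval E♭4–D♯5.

Counting letters E–F–G–A–B–C–D gives a seventh.
Eb→D# = 12 semitones, 1 wider than the major seventh (11), so augmented.

augmented seventh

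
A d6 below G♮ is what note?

G down a major sixth is Bb, so the target letter is B.
From G, a diminished sixth is 7 semitones down: B#.

B#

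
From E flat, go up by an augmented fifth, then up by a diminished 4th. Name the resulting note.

Eb

An augmented fifth up from Eb is B (letter B, 8 semitones up).
A diminished fourth up from B is Eb (letter E, 4 semitones up).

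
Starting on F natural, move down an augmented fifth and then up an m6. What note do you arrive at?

Gbb

An augmented fifth down from F is Bbb (letter B, 8 semitones down).
A minor sixth up from Bbb is Gbb (letter G, 8 semitones up).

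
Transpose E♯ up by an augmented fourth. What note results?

A fourth above E lands on the letter A.
An augmented fourth spans 6 semitones, so E# moves to pitch class 11. On the letter A that is A##.

A##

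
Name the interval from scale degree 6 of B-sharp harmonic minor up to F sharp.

minor seventh

Scale degree 6 of B# harmonic minor is G#.
G# up to F#: letters G→F make it a seventh; 10 semitones makes it minor.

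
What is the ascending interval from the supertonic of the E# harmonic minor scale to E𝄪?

The supertonic of E# harmonic minor is F##.
F## up to E##: letters F→E make it a seventh; 11 semitones makes it major.

major seventh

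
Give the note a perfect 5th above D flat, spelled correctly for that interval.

Ab

D up a perfect fifth is A, so the target letter is A.
From Db, a perfect fifth is 7 semitones up: Ab.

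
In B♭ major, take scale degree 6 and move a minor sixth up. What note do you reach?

Scale degree 6 of Bb major is G.
A minor sixth (8 semitones) above G lands on the letter E, giving Eb.

Eb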